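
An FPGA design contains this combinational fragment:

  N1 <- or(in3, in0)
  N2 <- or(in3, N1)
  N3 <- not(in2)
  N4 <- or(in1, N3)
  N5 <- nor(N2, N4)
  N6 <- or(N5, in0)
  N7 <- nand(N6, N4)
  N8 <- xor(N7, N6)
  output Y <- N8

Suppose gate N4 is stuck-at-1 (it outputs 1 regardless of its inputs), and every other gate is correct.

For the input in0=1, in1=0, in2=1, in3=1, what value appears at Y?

Propagate with N4 forced: N1=1, N2=1, N3=0, N4=1 [stuck-at-1], N5=0, N6=1, N7=0, N8=1.
So Y = 1. (Without the fault it would be 0.)

1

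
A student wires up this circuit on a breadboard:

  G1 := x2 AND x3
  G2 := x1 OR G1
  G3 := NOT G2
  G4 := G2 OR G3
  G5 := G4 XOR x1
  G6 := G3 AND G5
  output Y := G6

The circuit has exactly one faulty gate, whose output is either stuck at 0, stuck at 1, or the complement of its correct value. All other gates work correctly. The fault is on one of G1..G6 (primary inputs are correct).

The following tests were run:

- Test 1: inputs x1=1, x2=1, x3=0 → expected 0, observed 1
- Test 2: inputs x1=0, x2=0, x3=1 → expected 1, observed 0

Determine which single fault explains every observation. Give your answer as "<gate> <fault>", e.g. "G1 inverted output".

G6 inverted output

Fault-free values for test 1 (x1=1, x2=1, x3=0): G1=0, G2=1, G3=0, G4=1, G5=0, G6=0, giving Y=0. Observed 1.
Test 1: faults giving observed 1 are {G6 stuck-at-1, G6 inverted output}.
Test 2 (x1=0, x2=0, x3=1): fault-free G1=0, G2=0, G3=1, G4=1, G5=1, G6=1 → 1; observed 0. Eliminates G6 stuck-at-1.
Only G6 inverted output is consistent with every test.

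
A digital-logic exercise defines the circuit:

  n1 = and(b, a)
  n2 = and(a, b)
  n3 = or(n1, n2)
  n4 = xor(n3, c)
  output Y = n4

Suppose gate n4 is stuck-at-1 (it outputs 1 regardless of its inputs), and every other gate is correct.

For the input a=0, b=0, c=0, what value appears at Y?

1

Propagate with n4 forced: n1=0, n2=0, n3=0, n4=1 [stuck-at-1].
So Y = 1. (Without the fault it would be 0.)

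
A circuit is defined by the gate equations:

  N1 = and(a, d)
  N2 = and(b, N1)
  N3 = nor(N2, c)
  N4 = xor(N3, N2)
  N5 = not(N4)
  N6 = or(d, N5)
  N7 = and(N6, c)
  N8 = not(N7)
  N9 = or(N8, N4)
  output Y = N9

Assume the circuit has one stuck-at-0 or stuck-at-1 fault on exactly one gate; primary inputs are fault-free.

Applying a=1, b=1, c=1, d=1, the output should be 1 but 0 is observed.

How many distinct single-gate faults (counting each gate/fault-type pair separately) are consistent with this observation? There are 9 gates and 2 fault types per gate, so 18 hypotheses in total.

5

Fault-free: N1=1, N2=1, N3=0, N4=1, N5=0, N6=1, N7=1, N8=0, N9=1 → 1. Observed 0.
  N1: stuck-at-0 ✓; others ✗
  N2: stuck-at-0 ✓; others ✗
  N3: stuck-at-1 ✓; others ✗
  N4: stuck-at-0 ✓; others ✗
  N5: none of the 2 fault types match ✗
  N6: none of the 2 fault types match ✗
  N7: none of the 2 fault types match ✗
  N8: none of the 2 fault types match ✗
  N9: stuck-at-0 ✓; others ✗
Consistent faults: {N1 stuck-at-0, N2 stuck-at-0, N3 stuck-at-1, N4 stuck-at-0, N9 stuck-at-0} — 5 in all.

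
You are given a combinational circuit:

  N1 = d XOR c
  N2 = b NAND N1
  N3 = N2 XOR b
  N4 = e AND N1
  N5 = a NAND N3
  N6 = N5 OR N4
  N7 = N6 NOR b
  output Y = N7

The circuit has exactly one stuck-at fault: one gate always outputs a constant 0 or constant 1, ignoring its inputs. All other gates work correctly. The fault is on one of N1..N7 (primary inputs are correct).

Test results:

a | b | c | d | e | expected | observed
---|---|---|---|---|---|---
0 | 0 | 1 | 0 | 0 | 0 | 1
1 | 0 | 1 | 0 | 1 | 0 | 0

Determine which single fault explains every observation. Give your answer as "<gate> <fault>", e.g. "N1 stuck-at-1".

N5 stuck-at-0

Fault-free values for test 1 (a=0, b=0, c=1, d=0, e=0): N1=1, N2=1, N3=1, N4=0, N5=1, N6=1, N7=0, giving Y=0. Observed 1.
Test 1: faults giving observed 1 are {N5 stuck-at-0, N6 stuck-at-0, N7 stuck-at-1}.
Test 2 (a=1, b=0, c=1, d=0, e=1): fault-free N1=1, N2=1, N3=1, N4=1, N5=0, N6=1, N7=0 → 0; observed 0. Eliminates N6 stuck-at-0, N7 stuck-at-1.
Only N5 stuck-at-0 is consistent with every test.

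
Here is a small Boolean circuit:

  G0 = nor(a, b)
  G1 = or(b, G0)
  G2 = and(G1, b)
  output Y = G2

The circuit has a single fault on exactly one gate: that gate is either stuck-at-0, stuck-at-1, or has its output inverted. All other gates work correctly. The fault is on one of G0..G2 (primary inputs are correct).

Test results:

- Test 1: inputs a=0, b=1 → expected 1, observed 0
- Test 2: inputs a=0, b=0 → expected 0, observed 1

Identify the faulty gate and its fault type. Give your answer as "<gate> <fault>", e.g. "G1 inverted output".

Fault-free values for test 1 (a=0, b=1): G0=0, G1=1, G2=1, giving Y=1. Observed 0.
Test 1: faults giving observed 0 are {G1 stuck-at-0, G1 inverted output, G2 stuck-at-0, G2 inverted output}.
Test 2 (a=0, b=0): fault-free G0=1, G1=1, G2=0 → 0; observed 1. Eliminates G1 stuck-at-0, G1 inverted output, G2 stuck-at-0.
Only G2 inverted output is consistent with every test.

G2 inverted output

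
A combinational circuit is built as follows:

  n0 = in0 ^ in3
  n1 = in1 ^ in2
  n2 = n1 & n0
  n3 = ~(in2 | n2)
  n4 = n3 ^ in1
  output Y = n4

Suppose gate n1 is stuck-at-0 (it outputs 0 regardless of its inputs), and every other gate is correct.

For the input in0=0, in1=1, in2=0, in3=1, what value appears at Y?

0

Propagate with n1 forced: n0=1, n1=0 [stuck-at-0], n2=0, n3=1, n4=0.
So Y = 0. (Without the fault it would be 1.)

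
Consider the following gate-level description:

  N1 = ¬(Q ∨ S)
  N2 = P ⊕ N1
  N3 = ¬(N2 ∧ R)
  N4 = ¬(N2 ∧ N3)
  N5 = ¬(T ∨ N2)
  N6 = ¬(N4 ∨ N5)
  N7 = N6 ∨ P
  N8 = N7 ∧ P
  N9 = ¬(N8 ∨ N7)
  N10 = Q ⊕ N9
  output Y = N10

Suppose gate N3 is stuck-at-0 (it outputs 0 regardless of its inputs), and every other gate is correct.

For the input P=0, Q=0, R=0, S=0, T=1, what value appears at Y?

1

Propagate with N3 forced: N1=1, N2=1, N3=0 [stuck-at-0], N4=1, N5=0, N6=0, N7=0, N8=0, N9=1, N10=1.
So Y = 1. (Without the fault it would be 0.)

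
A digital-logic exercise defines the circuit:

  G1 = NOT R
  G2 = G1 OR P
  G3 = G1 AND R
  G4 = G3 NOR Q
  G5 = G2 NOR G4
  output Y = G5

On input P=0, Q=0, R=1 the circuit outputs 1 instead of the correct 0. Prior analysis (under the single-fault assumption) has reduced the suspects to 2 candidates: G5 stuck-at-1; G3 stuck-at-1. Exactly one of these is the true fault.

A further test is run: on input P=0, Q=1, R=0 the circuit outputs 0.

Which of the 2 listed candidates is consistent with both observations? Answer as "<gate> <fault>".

G3 stuck-at-1

Evaluate each candidate on input P=0, Q=1, R=0:
  G5 stuck-at-1: G1=1, G2=1, G3=0, G4=0, G5=1 [stuck-at-1] → 1 — eliminated
  G3 stuck-at-1: G1=1, G2=1, G3=1 [stuck-at-1], G4=0, G5=0 → 0 — matches
Only G3 stuck-at-1 reproduces the observed 0.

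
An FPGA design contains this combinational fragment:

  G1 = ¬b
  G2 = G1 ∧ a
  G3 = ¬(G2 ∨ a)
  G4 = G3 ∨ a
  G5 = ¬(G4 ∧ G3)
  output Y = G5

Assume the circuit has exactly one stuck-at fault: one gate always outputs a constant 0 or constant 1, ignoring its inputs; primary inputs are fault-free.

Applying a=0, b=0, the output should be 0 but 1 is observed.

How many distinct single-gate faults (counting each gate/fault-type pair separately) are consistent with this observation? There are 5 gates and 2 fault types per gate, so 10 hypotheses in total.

4

Fault-free: G1=1, G2=0, G3=1, G4=1, G5=0 → 0. Observed 1.
  G1 stuck-at-0: output 0 ✗
  G1 stuck-at-1: output 0 ✗
  G2 stuck-at-0: output 0 ✗
  G2 stuck-at-1: output 1 ✓
  G3 stuck-at-0: output 1 ✓
  G3 stuck-at-1: output 0 ✗
  G4 stuck-at-0: output 1 ✓
  G4 stuck-at-1: output 0 ✗
  G5 stuck-at-0: output 0 ✗
  G5 stuck-at-1: output 1 ✓
Consistent faults: {G2 stuck-at-1, G3 stuck-at-0, G4 stuck-at-0, G5 stuck-at-1} — 4 in all.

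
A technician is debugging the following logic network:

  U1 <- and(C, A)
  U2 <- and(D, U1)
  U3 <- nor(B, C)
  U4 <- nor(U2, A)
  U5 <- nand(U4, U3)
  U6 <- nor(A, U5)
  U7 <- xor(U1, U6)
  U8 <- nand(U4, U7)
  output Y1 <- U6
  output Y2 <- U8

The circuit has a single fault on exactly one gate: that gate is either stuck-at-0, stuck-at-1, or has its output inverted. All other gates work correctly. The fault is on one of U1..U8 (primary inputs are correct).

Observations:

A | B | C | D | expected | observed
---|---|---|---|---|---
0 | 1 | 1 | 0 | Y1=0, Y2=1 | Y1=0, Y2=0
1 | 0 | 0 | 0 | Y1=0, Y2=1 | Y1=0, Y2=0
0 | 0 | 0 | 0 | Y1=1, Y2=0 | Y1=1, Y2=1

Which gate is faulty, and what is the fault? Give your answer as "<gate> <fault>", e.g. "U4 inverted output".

U8 inverted output

Fault-free values for test 1 (A=0, B=1, C=1, D=0): U1=0, U2=0, U3=0, U4=1, U5=1, U6=0, U7=0, U8=1, giving Y1=0, Y2=1. Observed Y1=0, Y2=0.
Test 1: faults giving observed Y1=0, Y2=0 are {U1 stuck-at-1, U1 inverted output, U7 stuck-at-1, U7 inverted output, U8 stuck-at-0, U8 inverted output}.
Test 2 (A=1, B=0, C=0, D=0): fault-free U1=0, U2=0, U3=1, U4=0, U5=1, U6=0, U7=0, U8=1 → Y1=0, Y2=1; observed Y1=0, Y2=0. Eliminates U1 stuck-at-1, U1 inverted output, U7 stuck-at-1, U7 inverted output.
Test 3 (A=0, B=0, C=0, D=0): fault-free U1=0, U2=0, U3=1, U4=1, U5=0, U6=1, U7=1, U8=0 → Y1=1, Y2=0; observed Y1=1, Y2=1. Eliminates U8 stuck-at-0.
Only U8 inverted output is consistent with every test.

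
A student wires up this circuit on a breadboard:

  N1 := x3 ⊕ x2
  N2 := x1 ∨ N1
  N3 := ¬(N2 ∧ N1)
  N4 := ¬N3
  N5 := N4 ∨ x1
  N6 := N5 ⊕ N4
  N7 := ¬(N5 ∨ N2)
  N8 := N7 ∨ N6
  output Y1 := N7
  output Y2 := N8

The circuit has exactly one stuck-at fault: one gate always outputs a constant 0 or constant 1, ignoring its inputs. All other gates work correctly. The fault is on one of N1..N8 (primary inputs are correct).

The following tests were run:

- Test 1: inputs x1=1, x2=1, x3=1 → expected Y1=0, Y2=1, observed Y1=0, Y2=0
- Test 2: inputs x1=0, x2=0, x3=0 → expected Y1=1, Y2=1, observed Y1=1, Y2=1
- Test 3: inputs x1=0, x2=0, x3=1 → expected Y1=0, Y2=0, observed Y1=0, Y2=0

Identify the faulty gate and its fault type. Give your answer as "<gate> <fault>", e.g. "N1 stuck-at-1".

N6 stuck-at-0

Fault-free values for test 1 (x1=1, x2=1, x3=1): N1=0, N2=1, N3=1, N4=0, N5=1, N6=1, N7=0, N8=1, giving Y1=0, Y2=1. Observed Y1=0, Y2=0.
Test 1: faults giving observed Y1=0, Y2=0 are {N1 stuck-at-1, N3 stuck-at-0, N4 stuck-at-1, N5 stuck-at-0, N6 stuck-at-0, N8 stuck-at-0}.
Test 2 (x1=0, x2=0, x3=0): fault-free N1=0, N2=0, N3=1, N4=0, N5=0, N6=0, N7=1, N8=1 → Y1=1, Y2=1; observed Y1=1, Y2=1. Eliminates N1 stuck-at-1, N3 stuck-at-0, N4 stuck-at-1, N8 stuck-at-0.
Test 3 (x1=0, x2=0, x3=1): fault-free N1=1, N2=1, N3=0, N4=1, N5=1, N6=0, N7=0, N8=0 → Y1=0, Y2=0; observed Y1=0, Y2=0. Eliminates N5 stuck-at-0.
Only N6 stuck-at-0 is consistent with every test.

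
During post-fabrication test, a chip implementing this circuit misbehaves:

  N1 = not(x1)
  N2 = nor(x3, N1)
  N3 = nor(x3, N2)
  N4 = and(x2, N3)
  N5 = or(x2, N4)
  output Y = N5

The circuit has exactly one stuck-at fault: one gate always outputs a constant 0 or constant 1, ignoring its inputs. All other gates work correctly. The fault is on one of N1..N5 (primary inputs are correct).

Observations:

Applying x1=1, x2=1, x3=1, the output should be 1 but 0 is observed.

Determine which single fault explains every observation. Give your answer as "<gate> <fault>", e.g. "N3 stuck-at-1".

Fault-free values for test 1 (x1=1, x2=1, x3=1): N1=0, N2=0, N3=0, N4=0, N5=1, giving Y=1. Observed 0.
Test 1: faults giving observed 0 are {N5 stuck-at-0}.
Only N5 stuck-at-0 is consistent with every test.

N5 stuck-at-0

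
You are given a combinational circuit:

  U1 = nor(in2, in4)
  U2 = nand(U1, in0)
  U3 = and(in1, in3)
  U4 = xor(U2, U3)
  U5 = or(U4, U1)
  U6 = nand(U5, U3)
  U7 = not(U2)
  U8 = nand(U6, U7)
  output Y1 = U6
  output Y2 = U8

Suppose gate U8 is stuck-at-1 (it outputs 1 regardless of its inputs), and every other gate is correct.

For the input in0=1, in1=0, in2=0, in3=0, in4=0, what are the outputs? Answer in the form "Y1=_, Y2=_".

Propagate with U8 forced: U1=1, U2=0, U3=0, U4=0, U5=1, U6=1, U7=1, U8=1 [stuck-at-1].
So the outputs are Y1=1, Y2=1. (Without the fault they would be Y1=1, Y2=0.)

Y1=1, Y2=1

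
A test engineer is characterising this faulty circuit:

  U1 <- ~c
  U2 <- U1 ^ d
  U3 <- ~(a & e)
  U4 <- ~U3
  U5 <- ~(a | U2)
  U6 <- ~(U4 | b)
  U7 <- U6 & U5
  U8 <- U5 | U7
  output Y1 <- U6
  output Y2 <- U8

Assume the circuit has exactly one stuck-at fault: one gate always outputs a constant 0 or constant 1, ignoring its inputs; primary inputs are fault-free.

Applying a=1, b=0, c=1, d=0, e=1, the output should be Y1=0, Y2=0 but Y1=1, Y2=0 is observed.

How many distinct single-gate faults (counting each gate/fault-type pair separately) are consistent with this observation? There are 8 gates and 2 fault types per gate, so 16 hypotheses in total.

Fault-free: U1=0, U2=0, U3=0, U4=1, U5=0, U6=0, U7=0, U8=0 → Y1=0, Y2=0. Observed Y1=1, Y2=0.
  U1: none of the 2 fault types match ✗
  U2: none of the 2 fault types match ✗
  U3: stuck-at-1 ✓; others ✗
  U4: stuck-at-0 ✓; others ✗
  U5: none of the 2 fault types match ✗
  U6: stuck-at-1 ✓; others ✗
  U7: none of the 2 fault types match ✗
  U8: none of the 2 fault types match ✗
Consistent faults: {U3 stuck-at-1, U4 stuck-at-0, U6 stuck-at-1} — 3 in all.

3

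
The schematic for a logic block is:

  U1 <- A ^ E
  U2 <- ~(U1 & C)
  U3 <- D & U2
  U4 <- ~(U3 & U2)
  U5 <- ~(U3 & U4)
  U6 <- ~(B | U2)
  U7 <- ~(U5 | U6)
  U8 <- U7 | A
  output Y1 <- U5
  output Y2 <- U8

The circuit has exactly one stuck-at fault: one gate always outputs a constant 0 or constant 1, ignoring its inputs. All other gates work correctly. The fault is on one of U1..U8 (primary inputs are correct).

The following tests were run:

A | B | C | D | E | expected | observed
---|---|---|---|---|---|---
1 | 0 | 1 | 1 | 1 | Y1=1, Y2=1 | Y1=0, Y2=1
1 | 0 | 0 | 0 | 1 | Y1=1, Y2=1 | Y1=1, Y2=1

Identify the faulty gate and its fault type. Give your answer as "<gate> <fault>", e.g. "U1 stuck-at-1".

U4 stuck-at-1

Fault-free values for test 1 (A=1, B=0, C=1, D=1, E=1): U1=0, U2=1, U3=1, U4=0, U5=1, U6=0, U7=0, U8=1, giving Y1=1, Y2=1. Observed Y1=0, Y2=1.
Test 1: faults giving observed Y1=0, Y2=1 are {U4 stuck-at-1, U5 stuck-at-0}.
Test 2 (A=1, B=0, C=0, D=0, E=1): fault-free U1=0, U2=1, U3=0, U4=1, U5=1, U6=0, U7=0, U8=1 → Y1=1, Y2=1; observed Y1=1, Y2=1. Eliminates U5 stuck-at-0.
Only U4 stuck-at-1 is consistent with every test.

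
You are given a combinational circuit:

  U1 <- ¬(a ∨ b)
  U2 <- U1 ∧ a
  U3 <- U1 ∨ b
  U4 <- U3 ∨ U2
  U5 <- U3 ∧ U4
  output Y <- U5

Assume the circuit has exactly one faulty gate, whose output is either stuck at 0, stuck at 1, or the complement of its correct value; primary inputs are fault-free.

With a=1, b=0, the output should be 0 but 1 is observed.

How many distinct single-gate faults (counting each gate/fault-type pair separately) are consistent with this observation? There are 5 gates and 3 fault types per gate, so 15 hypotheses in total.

6

Fault-free: U1=0, U2=0, U3=0, U4=0, U5=0 → 0. Observed 1.
  U1: stuck-at-1, inverted output ✓; others ✗
  U2: none of the 3 fault types match ✗
  U3: stuck-at-1, inverted output ✓; others ✗
  U4: none of the 3 fault types match ✗
  U5: stuck-at-1, inverted output ✓; others ✗
Consistent faults: {U1 stuck-at-1, U1 inverted output, U3 stuck-at-1, U3 inverted output, U5 stuck-at-1, U5 inverted output} — 6 in all.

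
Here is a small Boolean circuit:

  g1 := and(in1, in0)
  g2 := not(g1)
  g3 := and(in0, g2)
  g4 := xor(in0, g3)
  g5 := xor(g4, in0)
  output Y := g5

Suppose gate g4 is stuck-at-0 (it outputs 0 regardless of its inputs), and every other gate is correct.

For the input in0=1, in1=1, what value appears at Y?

1

Propagate with g4 forced: g1=1, g2=0, g3=0, g4=0 [stuck-at-0], g5=1.
So Y = 1. (Without the fault it would be 0.)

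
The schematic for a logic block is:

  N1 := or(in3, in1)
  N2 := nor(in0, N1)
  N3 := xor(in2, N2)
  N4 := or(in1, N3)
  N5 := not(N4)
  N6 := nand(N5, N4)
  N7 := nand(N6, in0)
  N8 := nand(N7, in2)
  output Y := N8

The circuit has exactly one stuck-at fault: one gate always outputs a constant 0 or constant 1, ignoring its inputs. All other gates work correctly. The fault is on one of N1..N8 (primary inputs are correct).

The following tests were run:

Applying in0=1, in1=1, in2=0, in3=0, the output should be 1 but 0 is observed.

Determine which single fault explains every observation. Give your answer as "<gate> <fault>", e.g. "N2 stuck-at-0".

N8 stuck-at-0

Fault-free values for test 1 (in0=1, in1=1, in2=0, in3=0): N1=1, N2=0, N3=0, N4=1, N5=0, N6=1, N7=0, N8=1, giving Y=1. Observed 0.
Test 1: faults giving observed 0 are {N8 stuck-at-0}.
Only N8 stuck-at-0 is consistent with every test.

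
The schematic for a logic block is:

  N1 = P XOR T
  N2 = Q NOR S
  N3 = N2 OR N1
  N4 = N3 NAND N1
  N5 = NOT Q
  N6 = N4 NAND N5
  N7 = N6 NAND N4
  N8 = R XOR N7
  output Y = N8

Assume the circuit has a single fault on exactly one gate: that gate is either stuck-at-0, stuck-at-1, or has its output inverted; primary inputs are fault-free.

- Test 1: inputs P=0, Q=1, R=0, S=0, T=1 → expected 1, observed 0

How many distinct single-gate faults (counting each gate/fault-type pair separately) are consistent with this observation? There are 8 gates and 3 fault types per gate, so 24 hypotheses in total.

Fault-free: N1=1, N2=0, N3=1, N4=0, N5=0, N6=1, N7=1, N8=1 → 1. Observed 0.
  N1: stuck-at-0, inverted output ✓; others ✗
  N2: none of the 3 fault types match ✗
  N3: stuck-at-0, inverted output ✓; others ✗
  N4: stuck-at-1, inverted output ✓; others ✗
  N5: none of the 3 fault types match ✗
  N6: none of the 3 fault types match ✗
  N7: stuck-at-0, inverted output ✓; others ✗
  N8: stuck-at-0, inverted output ✓; others ✗
Consistent faults: {N1 stuck-at-0, N1 inverted output, N3 stuck-at-0, N3 inverted output, N4 stuck-at-1, N4 inverted output, N7 stuck-at-0, N7 inverted output, N8 stuck-at-0, N8 inverted output} — 10 in all.

10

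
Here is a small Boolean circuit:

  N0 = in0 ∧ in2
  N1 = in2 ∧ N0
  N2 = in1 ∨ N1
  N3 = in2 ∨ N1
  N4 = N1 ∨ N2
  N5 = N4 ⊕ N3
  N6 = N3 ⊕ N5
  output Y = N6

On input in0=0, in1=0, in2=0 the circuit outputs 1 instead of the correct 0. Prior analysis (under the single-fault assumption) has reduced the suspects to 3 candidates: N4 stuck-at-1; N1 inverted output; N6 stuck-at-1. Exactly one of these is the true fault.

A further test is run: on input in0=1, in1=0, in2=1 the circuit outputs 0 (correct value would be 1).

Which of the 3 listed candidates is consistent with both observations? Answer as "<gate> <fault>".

Evaluate each candidate on input in0=1, in1=0, in2=1:
  N4 stuck-at-1: N0=1, N1=1, N2=1, N3=1, N4=1 [stuck-at-1], N5=0, N6=1 → 1 — eliminated
  N1 inverted output: N0=1, N1=0 [inverted output], N2=0, N3=1, N4=0, N5=1, N6=0 → 0 — matches
  N6 stuck-at-1: N0=1, N1=1, N2=1, N3=1, N4=1, N5=0, N6=1 [stuck-at-1] → 1 — eliminated
Only N1 inverted output reproduces the observed 0.

N1 inverted output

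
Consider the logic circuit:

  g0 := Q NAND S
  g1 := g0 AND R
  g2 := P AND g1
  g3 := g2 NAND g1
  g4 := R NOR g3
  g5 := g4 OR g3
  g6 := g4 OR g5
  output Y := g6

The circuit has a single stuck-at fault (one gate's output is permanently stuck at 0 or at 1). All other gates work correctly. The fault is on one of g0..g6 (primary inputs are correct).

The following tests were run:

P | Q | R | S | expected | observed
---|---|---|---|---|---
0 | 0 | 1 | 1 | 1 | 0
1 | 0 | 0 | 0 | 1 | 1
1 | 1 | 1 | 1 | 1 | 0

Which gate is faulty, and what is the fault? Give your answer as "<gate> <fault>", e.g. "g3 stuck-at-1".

Fault-free values for test 1 (P=0, Q=0, R=1, S=1): g0=1, g1=1, g2=0, g3=1, g4=0, g5=1, g6=1, giving Y=1. Observed 0.
Test 1: faults giving observed 0 are {g2 stuck-at-1, g3 stuck-at-0, g5 stuck-at-0, g6 stuck-at-0}.
Test 2 (P=1, Q=0, R=0, S=0): fault-free g0=1, g1=0, g2=0, g3=1, g4=0, g5=1, g6=1 → 1; observed 1. Eliminates g5 stuck-at-0, g6 stuck-at-0.
Test 3 (P=1, Q=1, R=1, S=1): fault-free g0=0, g1=0, g2=0, g3=1, g4=0, g5=1, g6=1 → 1; observed 0. Eliminates g2 stuck-at-1.
Only g3 stuck-at-0 is consistent with every test.

g3 stuck-at-0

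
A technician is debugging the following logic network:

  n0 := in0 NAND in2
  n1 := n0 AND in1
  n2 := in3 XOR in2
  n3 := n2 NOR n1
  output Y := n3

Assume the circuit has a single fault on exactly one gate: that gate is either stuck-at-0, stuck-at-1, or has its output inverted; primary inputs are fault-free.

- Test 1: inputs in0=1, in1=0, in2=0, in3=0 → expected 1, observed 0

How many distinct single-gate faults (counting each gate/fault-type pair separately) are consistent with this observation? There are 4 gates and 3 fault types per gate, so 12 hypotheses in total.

Fault-free: n0=1, n1=0, n2=0, n3=1 → 1. Observed 0.
  n0 stuck-at-0: output 1 ✗
  n0 stuck-at-1: output 1 ✗
  n0 inverted output: output 1 ✗
  n1 stuck-at-0: output 1 ✗
  n1 stuck-at-1: output 0 ✓
  n1 inverted output: output 0 ✓
  n2 stuck-at-0: output 1 ✗
  n2 stuck-at-1: output 0 ✓
  n2 inverted output: output 0 ✓
  n3 stuck-at-0: output 0 ✓
  n3 stuck-at-1: output 1 ✗
  n3 inverted output: output 0 ✓
Consistent faults: {n1 stuck-at-1, n1 inverted output, n2 stuck-at-1, n2 inverted output, n3 stuck-at-0, n3 inverted output} — 6 in all.

6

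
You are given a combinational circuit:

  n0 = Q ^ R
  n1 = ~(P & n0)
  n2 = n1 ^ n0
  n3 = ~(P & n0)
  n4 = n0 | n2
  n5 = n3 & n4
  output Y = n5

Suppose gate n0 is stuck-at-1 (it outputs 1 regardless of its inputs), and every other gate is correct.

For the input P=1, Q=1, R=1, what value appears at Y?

Propagate with n0 forced: n0=1 [stuck-at-1], n1=0, n2=1, n3=0, n4=1, n5=0.
So Y = 0. (Without the fault it would be 1.)

0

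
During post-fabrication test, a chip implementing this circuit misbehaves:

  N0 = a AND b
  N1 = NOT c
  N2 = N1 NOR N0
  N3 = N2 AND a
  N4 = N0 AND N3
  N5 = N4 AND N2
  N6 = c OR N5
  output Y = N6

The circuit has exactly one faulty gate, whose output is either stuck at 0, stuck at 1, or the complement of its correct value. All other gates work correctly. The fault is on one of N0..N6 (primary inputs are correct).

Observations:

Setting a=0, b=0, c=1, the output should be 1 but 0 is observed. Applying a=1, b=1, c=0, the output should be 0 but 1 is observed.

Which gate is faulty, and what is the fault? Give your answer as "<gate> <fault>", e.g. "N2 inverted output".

N6 inverted output

Fault-free values for test 1 (a=0, b=0, c=1): N0=0, N1=0, N2=1, N3=0, N4=0, N5=0, N6=1, giving Y=1. Observed 0.
Test 1: faults giving observed 0 are {N6 stuck-at-0, N6 inverted output}.
Test 2 (a=1, b=1, c=0): fault-free N0=1, N1=1, N2=0, N3=0, N4=0, N5=0, N6=0 → 0; observed 1. Eliminates N6 stuck-at-0.
Only N6 inverted output is consistent with every test.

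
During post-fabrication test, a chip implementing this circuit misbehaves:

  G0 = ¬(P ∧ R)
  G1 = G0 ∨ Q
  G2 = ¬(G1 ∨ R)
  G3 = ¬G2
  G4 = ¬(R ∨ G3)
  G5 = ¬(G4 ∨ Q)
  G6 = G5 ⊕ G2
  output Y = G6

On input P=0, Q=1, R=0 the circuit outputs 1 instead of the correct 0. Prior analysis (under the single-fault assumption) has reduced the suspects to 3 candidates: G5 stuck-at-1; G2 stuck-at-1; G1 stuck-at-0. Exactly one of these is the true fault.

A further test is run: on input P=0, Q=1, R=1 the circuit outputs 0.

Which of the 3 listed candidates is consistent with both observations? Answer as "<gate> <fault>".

Evaluate each candidate on input P=0, Q=1, R=1:
  G5 stuck-at-1: G0=1, G1=1, G2=0, G3=1, G4=0, G5=1 [stuck-at-1], G6=1 → 1 — eliminated
  G2 stuck-at-1: G0=1, G1=1, G2=1 [stuck-at-1], G3=0, G4=0, G5=0, G6=1 → 1 — eliminated
  G1 stuck-at-0: G0=1, G1=0 [stuck-at-0], G2=0, G3=1, G4=0, G5=0, G6=0 → 0 — matches
Only G1 stuck-at-0 reproduces the observed 0.

G1 stuck-at-0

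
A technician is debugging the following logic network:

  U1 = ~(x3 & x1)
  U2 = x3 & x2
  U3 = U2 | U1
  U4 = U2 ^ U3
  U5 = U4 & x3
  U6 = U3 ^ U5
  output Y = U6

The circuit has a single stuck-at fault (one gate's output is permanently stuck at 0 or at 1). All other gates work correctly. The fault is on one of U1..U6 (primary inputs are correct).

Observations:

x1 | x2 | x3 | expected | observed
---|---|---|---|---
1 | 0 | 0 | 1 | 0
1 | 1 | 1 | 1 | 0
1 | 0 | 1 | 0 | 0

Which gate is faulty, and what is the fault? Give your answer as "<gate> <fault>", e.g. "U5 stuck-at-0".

U6 stuck-at-0

Fault-free values for test 1 (x1=1, x2=0, x3=0): U1=1, U2=0, U3=1, U4=1, U5=0, U6=1, giving Y=1. Observed 0.
Test 1: faults giving observed 0 are {U1 stuck-at-0, U3 stuck-at-0, U5 stuck-at-1, U6 stuck-at-0}.
Test 2 (x1=1, x2=1, x3=1): fault-free U1=0, U2=1, U3=1, U4=0, U5=0, U6=1 → 1; observed 0. Eliminates U1 stuck-at-0, U3 stuck-at-0.
Test 3 (x1=1, x2=0, x3=1): fault-free U1=0, U2=0, U3=0, U4=0, U5=0, U6=0 → 0; observed 0. Eliminates U5 stuck-at-1.
Only U6 stuck-at-0 is consistent with every test.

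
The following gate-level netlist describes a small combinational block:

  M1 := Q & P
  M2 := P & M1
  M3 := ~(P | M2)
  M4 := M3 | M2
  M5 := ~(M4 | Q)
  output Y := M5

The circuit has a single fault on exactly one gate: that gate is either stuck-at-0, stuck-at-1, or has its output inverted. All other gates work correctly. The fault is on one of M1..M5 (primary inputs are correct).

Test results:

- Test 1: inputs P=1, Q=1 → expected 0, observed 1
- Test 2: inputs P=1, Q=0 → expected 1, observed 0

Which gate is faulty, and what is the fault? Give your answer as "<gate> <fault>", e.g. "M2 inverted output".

Fault-free values for test 1 (P=1, Q=1): M1=1, M2=1, M3=0, M4=1, M5=0, giving Y=0. Observed 1.
Test 1: faults giving observed 1 are {M5 stuck-at-1, M5 inverted output}.
Test 2 (P=1, Q=0): fault-free M1=0, M2=0, M3=0, M4=0, M5=1 → 1; observed 0. Eliminates M5 stuck-at-1.
Only M5 inverted output is consistent with every test.

M5 inverted output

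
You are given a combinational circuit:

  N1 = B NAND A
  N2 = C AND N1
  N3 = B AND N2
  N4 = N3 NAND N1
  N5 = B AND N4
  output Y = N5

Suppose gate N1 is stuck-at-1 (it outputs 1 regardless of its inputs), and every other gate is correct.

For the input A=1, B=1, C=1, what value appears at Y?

0

Propagate with N1 forced: N1=1 [stuck-at-1], N2=1, N3=1, N4=0, N5=0.
So Y = 0. (Without the fault it would be 1.)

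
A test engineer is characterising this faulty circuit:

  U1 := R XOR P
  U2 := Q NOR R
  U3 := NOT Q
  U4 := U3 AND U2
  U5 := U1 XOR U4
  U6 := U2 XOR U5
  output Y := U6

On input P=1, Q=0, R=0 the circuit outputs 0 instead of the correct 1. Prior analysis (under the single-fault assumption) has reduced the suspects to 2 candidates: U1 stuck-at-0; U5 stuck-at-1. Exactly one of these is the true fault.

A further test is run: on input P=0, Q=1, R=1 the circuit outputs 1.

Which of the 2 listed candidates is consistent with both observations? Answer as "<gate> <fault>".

U5 stuck-at-1

Evaluate each candidate on input P=0, Q=1, R=1:
  U1 stuck-at-0: U1=0 [stuck-at-0], U2=0, U3=0, U4=0, U5=0, U6=0 → 0 — eliminated
  U5 stuck-at-1: U1=1, U2=0, U3=0, U4=0, U5=1 [stuck-at-1], U6=1 → 1 — matches
Only U5 stuck-at-1 reproduces the observed 1.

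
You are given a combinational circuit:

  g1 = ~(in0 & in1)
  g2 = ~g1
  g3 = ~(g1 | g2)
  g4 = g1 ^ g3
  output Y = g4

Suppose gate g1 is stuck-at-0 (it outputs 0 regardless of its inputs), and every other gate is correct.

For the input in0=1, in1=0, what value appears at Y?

0

Propagate with g1 forced: g1=0 [stuck-at-0], g2=1, g3=0, g4=0.
So Y = 0. (Without the fault it would be 1.)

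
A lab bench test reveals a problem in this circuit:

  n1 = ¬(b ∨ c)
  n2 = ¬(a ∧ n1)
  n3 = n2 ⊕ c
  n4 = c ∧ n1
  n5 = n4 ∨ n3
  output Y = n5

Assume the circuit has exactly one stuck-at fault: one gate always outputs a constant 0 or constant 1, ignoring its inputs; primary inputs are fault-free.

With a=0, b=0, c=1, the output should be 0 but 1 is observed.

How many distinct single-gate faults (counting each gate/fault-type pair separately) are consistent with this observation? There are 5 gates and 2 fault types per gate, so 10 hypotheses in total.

Fault-free: n1=0, n2=1, n3=0, n4=0, n5=0 → 0. Observed 1.
  n1 stuck-at-0: output 0 ✗
  n1 stuck-at-1: output 1 ✓
  n2 stuck-at-0: output 1 ✓
  n2 stuck-at-1: output 0 ✗
  n3 stuck-at-0: output 0 ✗
  n3 stuck-at-1: output 1 ✓
  n4 stuck-at-0: output 0 ✗
  n4 stuck-at-1: output 1 ✓
  n5 stuck-at-0: output 0 ✗
  n5 stuck-at-1: output 1 ✓
Consistent faults: {n1 stuck-at-1, n2 stuck-at-0, n3 stuck-at-1, n4 stuck-at-1, n5 stuck-at-1} — 5 in all.

5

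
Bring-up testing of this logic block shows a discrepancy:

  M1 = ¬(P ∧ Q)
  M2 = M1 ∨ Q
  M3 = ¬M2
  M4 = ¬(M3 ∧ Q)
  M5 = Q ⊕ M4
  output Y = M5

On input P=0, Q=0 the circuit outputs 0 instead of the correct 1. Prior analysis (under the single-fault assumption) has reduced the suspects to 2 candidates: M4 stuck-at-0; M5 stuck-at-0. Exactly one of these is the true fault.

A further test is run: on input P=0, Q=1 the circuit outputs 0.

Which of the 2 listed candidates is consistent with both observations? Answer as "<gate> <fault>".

Evaluate each candidate on input P=0, Q=1:
  M4 stuck-at-0: M1=1, M2=1, M3=0, M4=0 [stuck-at-0], M5=1 → 1 — eliminated
  M5 stuck-at-0: M1=1, M2=1, M3=0, M4=1, M5=0 [stuck-at-0] → 0 — matches
Only M5 stuck-at-0 reproduces the observed 0.

M5 stuck-at-0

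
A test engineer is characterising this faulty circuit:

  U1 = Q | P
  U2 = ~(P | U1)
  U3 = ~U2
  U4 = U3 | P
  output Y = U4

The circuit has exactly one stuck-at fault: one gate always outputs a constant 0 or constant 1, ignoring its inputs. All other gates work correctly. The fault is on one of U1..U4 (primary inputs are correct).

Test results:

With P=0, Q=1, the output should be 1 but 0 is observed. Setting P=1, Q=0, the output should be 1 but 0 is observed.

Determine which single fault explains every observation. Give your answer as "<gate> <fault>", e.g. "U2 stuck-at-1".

U4 stuck-at-0

Fault-free values for test 1 (P=0, Q=1): U1=1, U2=0, U3=1, U4=1, giving Y=1. Observed 0.
Test 1: faults giving observed 0 are {U1 stuck-at-0, U2 stuck-at-1, U3 stuck-at-0, U4 stuck-at-0}.
Test 2 (P=1, Q=0): fault-free U1=1, U2=0, U3=1, U4=1 → 1; observed 0. Eliminates U1 stuck-at-0, U2 stuck-at-1, U3 stuck-at-0.
Only U4 stuck-at-0 is consistent with every test.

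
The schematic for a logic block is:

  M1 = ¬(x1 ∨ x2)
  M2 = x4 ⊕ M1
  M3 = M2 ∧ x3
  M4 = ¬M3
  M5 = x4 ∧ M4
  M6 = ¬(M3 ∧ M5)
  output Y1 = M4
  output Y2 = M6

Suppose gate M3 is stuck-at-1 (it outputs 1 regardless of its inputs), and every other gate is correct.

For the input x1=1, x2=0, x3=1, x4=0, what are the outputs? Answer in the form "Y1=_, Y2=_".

Y1=0, Y2=1

Propagate with M3 forced: M1=0, M2=0, M3=1 [stuck-at-1], M4=0, M5=0, M6=1.
So the outputs are Y1=0, Y2=1. (Without the fault they would be Y1=1, Y2=1.)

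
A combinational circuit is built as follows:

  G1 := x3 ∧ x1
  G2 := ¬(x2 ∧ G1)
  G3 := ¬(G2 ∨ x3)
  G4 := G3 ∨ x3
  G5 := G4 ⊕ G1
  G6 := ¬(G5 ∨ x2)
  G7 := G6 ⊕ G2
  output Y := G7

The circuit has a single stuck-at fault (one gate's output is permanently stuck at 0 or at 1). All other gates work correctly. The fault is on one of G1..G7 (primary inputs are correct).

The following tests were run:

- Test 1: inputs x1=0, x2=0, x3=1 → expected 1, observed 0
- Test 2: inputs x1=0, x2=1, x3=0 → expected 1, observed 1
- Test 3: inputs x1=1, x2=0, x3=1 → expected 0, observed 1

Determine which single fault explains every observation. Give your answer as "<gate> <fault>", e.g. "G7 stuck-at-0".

Fault-free values for test 1 (x1=0, x2=0, x3=1): G1=0, G2=1, G3=0, G4=1, G5=1, G6=0, G7=1, giving Y=1. Observed 0.
Test 1: faults giving observed 0 are {G1 stuck-at-1, G2 stuck-at-0, G4 stuck-at-0, G5 stuck-at-0, G6 stuck-at-1, G7 stuck-at-0}.
Test 2 (x1=0, x2=1, x3=0): fault-free G1=0, G2=1, G3=0, G4=0, G5=0, G6=0, G7=1 → 1; observed 1. Eliminates G1 stuck-at-1, G2 stuck-at-0, G6 stuck-at-1, G7 stuck-at-0.
Test 3 (x1=1, x2=0, x3=1): fault-free G1=1, G2=1, G3=0, G4=1, G5=0, G6=1, G7=0 → 0; observed 1. Eliminates G5 stuck-at-0.
Only G4 stuck-at-0 is consistent with every test.

G4 stuck-at-0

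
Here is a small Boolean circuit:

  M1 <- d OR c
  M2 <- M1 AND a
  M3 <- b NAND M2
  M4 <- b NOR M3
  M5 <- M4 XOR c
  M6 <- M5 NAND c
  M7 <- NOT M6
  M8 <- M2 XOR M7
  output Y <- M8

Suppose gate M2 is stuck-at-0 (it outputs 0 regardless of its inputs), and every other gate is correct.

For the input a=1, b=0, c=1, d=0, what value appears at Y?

Propagate with M2 forced: M1=1, M2=0 [stuck-at-0], M3=1, M4=0, M5=1, M6=0, M7=1, M8=1.
So Y = 1. (Without the fault it would be 0.)

1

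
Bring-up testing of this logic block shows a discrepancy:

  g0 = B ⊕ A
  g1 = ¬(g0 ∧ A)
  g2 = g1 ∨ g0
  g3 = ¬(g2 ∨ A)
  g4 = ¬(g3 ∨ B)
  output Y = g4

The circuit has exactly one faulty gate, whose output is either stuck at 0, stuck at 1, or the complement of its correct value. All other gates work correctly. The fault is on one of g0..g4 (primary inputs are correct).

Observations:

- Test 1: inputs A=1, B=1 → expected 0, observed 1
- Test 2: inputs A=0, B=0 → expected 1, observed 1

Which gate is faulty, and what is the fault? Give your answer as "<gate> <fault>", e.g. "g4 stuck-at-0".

g4 stuck-at-1

Fault-free values for test 1 (A=1, B=1): g0=0, g1=1, g2=1, g3=0, g4=0, giving Y=0. Observed 1.
Test 1: faults giving observed 1 are {g4 stuck-at-1, g4 inverted output}.
Test 2 (A=0, B=0): fault-free g0=0, g1=1, g2=1, g3=0, g4=1 → 1; observed 1. Eliminates g4 inverted output.
Only g4 stuck-at-1 is consistent with every test.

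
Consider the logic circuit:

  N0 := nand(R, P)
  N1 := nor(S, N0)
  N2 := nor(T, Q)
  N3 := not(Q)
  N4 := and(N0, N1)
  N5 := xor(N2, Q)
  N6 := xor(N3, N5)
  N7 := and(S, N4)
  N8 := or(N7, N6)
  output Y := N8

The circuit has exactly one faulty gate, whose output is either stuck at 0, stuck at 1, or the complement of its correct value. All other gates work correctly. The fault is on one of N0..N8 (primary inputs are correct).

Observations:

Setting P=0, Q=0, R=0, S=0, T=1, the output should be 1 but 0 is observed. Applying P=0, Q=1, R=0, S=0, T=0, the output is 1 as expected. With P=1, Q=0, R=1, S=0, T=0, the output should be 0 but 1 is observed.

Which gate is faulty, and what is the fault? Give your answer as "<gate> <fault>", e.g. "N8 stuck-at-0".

Fault-free values for test 1 (P=0, Q=0, R=0, S=0, T=1): N0=1, N1=0, N2=0, N3=1, N4=0, N5=0, N6=1, N7=0, N8=1, giving Y=1. Observed 0.
Test 1: faults giving observed 0 are {N2 stuck-at-1, N2 inverted output, N3 stuck-at-0, N3 inverted output, N5 stuck-at-1, N5 inverted output, N6 stuck-at-0, N6 inverted output, N8 stuck-at-0, N8 inverted output}.
Test 2 (P=0, Q=1, R=0, S=0, T=0): fault-free N0=1, N1=0, N2=0, N3=0, N4=0, N5=1, N6=1, N7=0, N8=1 → 1; observed 1. Eliminates N2 stuck-at-1, N2 inverted output, N3 inverted output, N5 inverted output, N6 stuck-at-0, N6 inverted output, N8 stuck-at-0, N8 inverted output.
Test 3 (P=1, Q=0, R=1, S=0, T=0): fault-free N0=0, N1=1, N2=1, N3=1, N4=0, N5=1, N6=0, N7=0, N8=0 → 0; observed 1. Eliminates N5 stuck-at-1.
Only N3 stuck-at-0 is consistent with every test.

N3 stuck-at-0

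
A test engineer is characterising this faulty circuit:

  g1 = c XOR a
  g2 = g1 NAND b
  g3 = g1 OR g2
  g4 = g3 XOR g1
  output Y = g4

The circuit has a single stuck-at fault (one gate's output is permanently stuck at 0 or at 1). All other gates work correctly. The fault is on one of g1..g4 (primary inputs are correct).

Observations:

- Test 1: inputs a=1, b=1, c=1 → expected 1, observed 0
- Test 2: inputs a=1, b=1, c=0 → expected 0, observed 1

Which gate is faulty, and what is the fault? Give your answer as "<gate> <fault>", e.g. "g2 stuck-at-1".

Fault-free values for test 1 (a=1, b=1, c=1): g1=0, g2=1, g3=1, g4=1, giving Y=1. Observed 0.
Test 1: faults giving observed 0 are {g1 stuck-at-1, g2 stuck-at-0, g3 stuck-at-0, g4 stuck-at-0}.
Test 2 (a=1, b=1, c=0): fault-free g1=1, g2=0, g3=1, g4=0 → 0; observed 1. Eliminates g1 stuck-at-1, g2 stuck-at-0, g4 stuck-at-0.
Only g3 stuck-at-0 is consistent with every test.

g3 stuck-at-0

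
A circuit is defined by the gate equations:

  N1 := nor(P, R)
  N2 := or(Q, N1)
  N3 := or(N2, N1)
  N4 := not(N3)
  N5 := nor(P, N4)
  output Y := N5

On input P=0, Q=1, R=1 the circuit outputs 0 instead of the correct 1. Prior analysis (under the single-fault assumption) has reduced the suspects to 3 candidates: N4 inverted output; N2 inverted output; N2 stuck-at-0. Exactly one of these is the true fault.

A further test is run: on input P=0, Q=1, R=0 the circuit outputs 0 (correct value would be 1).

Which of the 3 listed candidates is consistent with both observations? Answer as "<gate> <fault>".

N4 inverted output

Evaluate each candidate on input P=0, Q=1, R=0:
  N4 inverted output: N1=1, N2=1, N3=1, N4=1 [inverted output], N5=0 → 0 — matches
  N2 inverted output: N1=1, N2=0 [inverted output], N3=1, N4=0, N5=1 → 1 — eliminated
  N2 stuck-at-0: N1=1, N2=0 [stuck-at-0], N3=1, N4=0, N5=1 → 1 — eliminated
Only N4 inverted output reproduces the observed 0.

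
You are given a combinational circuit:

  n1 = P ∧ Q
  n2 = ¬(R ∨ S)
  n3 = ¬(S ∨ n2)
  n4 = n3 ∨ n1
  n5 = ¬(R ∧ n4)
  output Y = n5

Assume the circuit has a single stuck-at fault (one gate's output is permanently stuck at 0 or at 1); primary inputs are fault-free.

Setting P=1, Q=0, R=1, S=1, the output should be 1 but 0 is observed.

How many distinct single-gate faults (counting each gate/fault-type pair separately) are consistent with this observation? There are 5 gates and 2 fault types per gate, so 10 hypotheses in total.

Fault-free: n1=0, n2=0, n3=0, n4=0, n5=1 → 1. Observed 0.
  n1 stuck-at-0: output 1 ✗
  n1 stuck-at-1: output 0 ✓
  n2 stuck-at-0: output 1 ✗
  n2 stuck-at-1: output 1 ✗
  n3 stuck-at-0: output 1 ✗
  n3 stuck-at-1: output 0 ✓
  n4 stuck-at-0: output 1 ✗
  n4 stuck-at-1: output 0 ✓
  n5 stuck-at-0: output 0 ✓
  n5 stuck-at-1: output 1 ✗
Consistent faults: {n1 stuck-at-1, n3 stuck-at-1, n4 stuck-at-1, n5 stuck-at-0} — 4 in all.

4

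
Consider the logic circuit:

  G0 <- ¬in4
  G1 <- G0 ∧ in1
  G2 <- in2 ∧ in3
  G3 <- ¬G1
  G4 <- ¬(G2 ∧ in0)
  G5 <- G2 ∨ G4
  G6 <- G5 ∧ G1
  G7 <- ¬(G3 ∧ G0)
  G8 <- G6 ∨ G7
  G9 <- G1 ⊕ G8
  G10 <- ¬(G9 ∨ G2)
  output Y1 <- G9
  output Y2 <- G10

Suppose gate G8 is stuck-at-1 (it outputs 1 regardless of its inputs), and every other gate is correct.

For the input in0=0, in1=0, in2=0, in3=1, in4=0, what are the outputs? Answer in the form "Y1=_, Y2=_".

Propagate with G8 forced: G0=1, G1=0, G2=0, G3=1, G4=1, G5=1, G6=0, G7=0, G8=1 [stuck-at-1], G9=1, G10=0.
So the outputs are Y1=1, Y2=0. (Without the fault they would be Y1=0, Y2=1.)

Y1=1, Y2=0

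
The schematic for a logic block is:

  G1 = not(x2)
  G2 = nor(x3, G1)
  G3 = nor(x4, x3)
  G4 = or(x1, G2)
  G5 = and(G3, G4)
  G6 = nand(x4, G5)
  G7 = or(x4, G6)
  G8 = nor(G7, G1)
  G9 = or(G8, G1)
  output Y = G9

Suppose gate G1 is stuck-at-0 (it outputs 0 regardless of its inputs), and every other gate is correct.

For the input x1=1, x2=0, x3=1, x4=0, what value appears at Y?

0

Propagate with G1 forced: G1=0 [stuck-at-0], G2=0, G3=0, G4=1, G5=0, G6=1, G7=1, G8=0, G9=0.
So Y = 0. (Without the fault it would be 1.)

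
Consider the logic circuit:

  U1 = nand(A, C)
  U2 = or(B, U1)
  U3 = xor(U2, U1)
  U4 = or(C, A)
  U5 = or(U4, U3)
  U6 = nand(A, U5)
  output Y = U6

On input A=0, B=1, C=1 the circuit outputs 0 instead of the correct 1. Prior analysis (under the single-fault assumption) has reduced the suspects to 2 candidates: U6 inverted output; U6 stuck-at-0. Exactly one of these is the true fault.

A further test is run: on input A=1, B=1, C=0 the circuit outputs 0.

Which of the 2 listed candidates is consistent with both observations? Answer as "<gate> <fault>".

U6 stuck-at-0

Evaluate each candidate on input A=1, B=1, C=0:
  U6 inverted output: U1=1, U2=1, U3=0, U4=1, U5=1, U6=1 [inverted output] → 1 — eliminated
  U6 stuck-at-0: U1=1, U2=1, U3=0, U4=1, U5=1, U6=0 [stuck-at-0] → 0 — matches
Only U6 stuck-at-0 reproduces the observed 0.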